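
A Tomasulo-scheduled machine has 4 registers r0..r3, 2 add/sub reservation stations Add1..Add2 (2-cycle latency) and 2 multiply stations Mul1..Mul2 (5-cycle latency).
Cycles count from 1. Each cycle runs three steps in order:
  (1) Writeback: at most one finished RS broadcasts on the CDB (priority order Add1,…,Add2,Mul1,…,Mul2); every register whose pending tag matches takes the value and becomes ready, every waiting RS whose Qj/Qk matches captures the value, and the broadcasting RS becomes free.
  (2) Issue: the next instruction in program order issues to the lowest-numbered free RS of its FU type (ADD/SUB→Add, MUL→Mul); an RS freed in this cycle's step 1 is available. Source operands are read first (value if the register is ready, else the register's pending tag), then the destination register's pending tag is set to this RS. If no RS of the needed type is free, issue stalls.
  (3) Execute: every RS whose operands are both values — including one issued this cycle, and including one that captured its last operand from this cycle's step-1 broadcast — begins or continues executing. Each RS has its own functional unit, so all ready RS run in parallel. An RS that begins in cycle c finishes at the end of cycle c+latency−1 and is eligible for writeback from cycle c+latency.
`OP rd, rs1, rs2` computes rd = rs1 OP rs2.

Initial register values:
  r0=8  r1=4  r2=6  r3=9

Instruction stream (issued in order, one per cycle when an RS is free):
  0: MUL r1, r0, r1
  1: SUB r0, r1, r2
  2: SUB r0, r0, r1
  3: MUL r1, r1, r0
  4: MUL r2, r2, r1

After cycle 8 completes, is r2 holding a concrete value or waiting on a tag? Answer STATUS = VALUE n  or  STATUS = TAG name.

c1: issue MUL r1<-Mul1 | r0:8,r1:Mul1,r2:6,r3:9
c2: issue SUB r0<-Add1 | r0:Add1,r1:Mul1,r2:6,r3:9
c3: issue SUB r0<-Add2 | r0:Add2,r1:Mul1,r2:6,r3:9
c4: issue MUL r1<-Mul2 | r0:Add2,r1:Mul2,r2:6,r3:9
c5: stall | r0:Add2,r1:Mul2,r2:6,r3:9
c6: CDB Mul1=32; issue MUL r2<-Mul1 | r0:Add2,r1:Mul2,r2:Mul1,r3:9
c7: - | r0:Add2,r1:Mul2,r2:Mul1,r3:9
c8: CDB Add1=26 | r0:Add2,r1:Mul2,r2:Mul1,r3:9

STATUS = TAG Mul1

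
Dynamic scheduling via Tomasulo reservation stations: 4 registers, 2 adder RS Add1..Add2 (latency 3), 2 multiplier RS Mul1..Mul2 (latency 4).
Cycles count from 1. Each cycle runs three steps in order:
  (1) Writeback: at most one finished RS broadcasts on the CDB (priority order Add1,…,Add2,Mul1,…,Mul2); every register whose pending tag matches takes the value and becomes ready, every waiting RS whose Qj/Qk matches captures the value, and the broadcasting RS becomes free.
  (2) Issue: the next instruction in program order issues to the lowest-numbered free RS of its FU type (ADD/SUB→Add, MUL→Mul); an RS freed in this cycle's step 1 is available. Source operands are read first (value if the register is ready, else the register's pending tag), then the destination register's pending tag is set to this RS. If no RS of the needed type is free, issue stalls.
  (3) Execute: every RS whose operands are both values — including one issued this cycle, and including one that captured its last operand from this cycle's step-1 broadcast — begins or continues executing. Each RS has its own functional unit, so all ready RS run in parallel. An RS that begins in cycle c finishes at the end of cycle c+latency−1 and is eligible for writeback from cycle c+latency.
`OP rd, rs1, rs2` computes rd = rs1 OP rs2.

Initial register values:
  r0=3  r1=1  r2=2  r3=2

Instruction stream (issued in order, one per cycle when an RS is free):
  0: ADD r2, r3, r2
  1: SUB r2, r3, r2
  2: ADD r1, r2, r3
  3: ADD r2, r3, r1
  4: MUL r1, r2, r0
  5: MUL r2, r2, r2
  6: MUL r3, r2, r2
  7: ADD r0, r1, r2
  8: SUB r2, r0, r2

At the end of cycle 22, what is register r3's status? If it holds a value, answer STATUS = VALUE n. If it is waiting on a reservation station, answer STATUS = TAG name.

STATUS = VALUE 16

  c1: issue ADD r2<-Add1  regs: r0:3,r1:1,r2:Add1,r3:2
  c2: issue SUB r2<-Add2  regs: r0:3,r1:1,r2:Add2,r3:2
  c3: stall  regs: r0:3,r1:1,r2:Add2,r3:2
  c4: CDB Add1=4; issue ADD r1<-Add1  regs: r0:3,r1:Add1,r2:Add2,r3:2
  c5: stall  regs: r0:3,r1:Add1,r2:Add2,r3:2
  c6: stall  regs: r0:3,r1:Add1,r2:Add2,r3:2
  c7: CDB Add2=-2; issue ADD r2<-Add2  regs: r0:3,r1:Add1,r2:Add2,r3:2
  c8: issue MUL r1<-Mul1  regs: r0:3,r1:Mul1,r2:Add2,r3:2
  c9: issue MUL r2<-Mul2  regs: r0:3,r1:Mul1,r2:Mul2,r3:2
  c10: CDB Add1=0; stall  regs: r0:3,r1:Mul1,r2:Mul2,r3:2
  c11: stall  regs: r0:3,r1:Mul1,r2:Mul2,r3:2
  c12: stall  regs: r0:3,r1:Mul1,r2:Mul2,r3:2
  c13: CDB Add2=2; stall  regs: r0:3,r1:Mul1,r2:Mul2,r3:2
  c14: stall  regs: r0:3,r1:Mul1,r2:Mul2,r3:2
  c15: stall  regs: r0:3,r1:Mul1,r2:Mul2,r3:2
  c16: stall  regs: r0:3,r1:Mul1,r2:Mul2,r3:2
  c17: CDB Mul1=6; issue MUL r3<-Mul1  regs: r0:3,r1:6,r2:Mul2,r3:Mul1
  c18: CDB Mul2=4; issue ADD r0<-Add1  regs: r0:Add1,r1:6,r2:4,r3:Mul1
  c19: issue SUB r2<-Add2  regs: r0:Add1,r1:6,r2:Add2,r3:Mul1
  c20: -  regs: r0:Add1,r1:6,r2:Add2,r3:Mul1
  c21: CDB Add1=10  regs: r0:10,r1:6,r2:Add2,r3:Mul1
  c22: CDB Mul1=16  regs: r0:10,r1:6,r2:Add2,r3:16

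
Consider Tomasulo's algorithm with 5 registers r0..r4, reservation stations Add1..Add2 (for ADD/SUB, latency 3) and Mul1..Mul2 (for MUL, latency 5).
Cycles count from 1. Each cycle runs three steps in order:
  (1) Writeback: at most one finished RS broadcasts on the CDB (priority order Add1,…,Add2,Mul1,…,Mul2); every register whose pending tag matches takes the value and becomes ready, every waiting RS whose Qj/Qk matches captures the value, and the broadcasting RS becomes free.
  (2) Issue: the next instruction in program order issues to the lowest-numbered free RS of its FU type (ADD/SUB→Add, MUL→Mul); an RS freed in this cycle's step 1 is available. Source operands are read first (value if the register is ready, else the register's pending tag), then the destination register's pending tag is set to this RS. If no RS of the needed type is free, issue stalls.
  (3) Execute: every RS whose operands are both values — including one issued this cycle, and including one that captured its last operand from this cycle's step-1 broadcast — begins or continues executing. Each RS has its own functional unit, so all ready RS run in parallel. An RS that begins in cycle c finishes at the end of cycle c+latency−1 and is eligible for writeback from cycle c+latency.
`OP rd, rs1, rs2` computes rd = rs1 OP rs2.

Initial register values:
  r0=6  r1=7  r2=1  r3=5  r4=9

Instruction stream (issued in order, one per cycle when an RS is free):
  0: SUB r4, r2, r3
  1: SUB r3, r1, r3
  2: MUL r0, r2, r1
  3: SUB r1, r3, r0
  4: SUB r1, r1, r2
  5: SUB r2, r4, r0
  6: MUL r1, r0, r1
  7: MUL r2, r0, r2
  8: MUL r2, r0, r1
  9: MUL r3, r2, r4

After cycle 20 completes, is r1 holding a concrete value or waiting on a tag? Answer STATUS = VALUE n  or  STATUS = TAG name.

cycle 1: issue SUB r4<-Add1 // r0:6,r1:7,r2:1,r3:5,r4:Add1
cycle 2: issue SUB r3<-Add2 // r0:6,r1:7,r2:1,r3:Add2,r4:Add1
cycle 3: issue MUL r0<-Mul1 // r0:Mul1,r1:7,r2:1,r3:Add2,r4:Add1
cycle 4: CDB Add1=-4; issue SUB r1<-Add1 // r0:Mul1,r1:Add1,r2:1,r3:Add2,r4:-4
cycle 5: CDB Add2=2; issue SUB r1<-Add2 // r0:Mul1,r1:Add2,r2:1,r3:2,r4:-4
cycle 6: stall // r0:Mul1,r1:Add2,r2:1,r3:2,r4:-4
cycle 7: stall // r0:Mul1,r1:Add2,r2:1,r3:2,r4:-4
cycle 8: CDB Mul1=7; stall // r0:7,r1:Add2,r2:1,r3:2,r4:-4
cycle 9: stall // r0:7,r1:Add2,r2:1,r3:2,r4:-4
cycle 10: stall // r0:7,r1:Add2,r2:1,r3:2,r4:-4
cycle 11: CDB Add1=-5; issue SUB r2<-Add1 // r0:7,r1:Add2,r2:Add1,r3:2,r4:-4
cycle 12: issue MUL r1<-Mul1 // r0:7,r1:Mul1,r2:Add1,r3:2,r4:-4
cycle 13: issue MUL r2<-Mul2 // r0:7,r1:Mul1,r2:Mul2,r3:2,r4:-4
cycle 14: CDB Add1=-11; stall // r0:7,r1:Mul1,r2:Mul2,r3:2,r4:-4
cycle 15: CDB Add2=-6; stall // r0:7,r1:Mul1,r2:Mul2,r3:2,r4:-4
cycle 16: stall // r0:7,r1:Mul1,r2:Mul2,r3:2,r4:-4
cycle 17: stall // r0:7,r1:Mul1,r2:Mul2,r3:2,r4:-4
cycle 18: stall // r0:7,r1:Mul1,r2:Mul2,r3:2,r4:-4
cycle 19: CDB Mul2=-77; issue MUL r2<-Mul2 // r0:7,r1:Mul1,r2:Mul2,r3:2,r4:-4
cycle 20: CDB Mul1=-42; issue MUL r3<-Mul1 // r0:7,r1:-42,r2:Mul2,r3:Mul1,r4:-4

STATUS = VALUE -42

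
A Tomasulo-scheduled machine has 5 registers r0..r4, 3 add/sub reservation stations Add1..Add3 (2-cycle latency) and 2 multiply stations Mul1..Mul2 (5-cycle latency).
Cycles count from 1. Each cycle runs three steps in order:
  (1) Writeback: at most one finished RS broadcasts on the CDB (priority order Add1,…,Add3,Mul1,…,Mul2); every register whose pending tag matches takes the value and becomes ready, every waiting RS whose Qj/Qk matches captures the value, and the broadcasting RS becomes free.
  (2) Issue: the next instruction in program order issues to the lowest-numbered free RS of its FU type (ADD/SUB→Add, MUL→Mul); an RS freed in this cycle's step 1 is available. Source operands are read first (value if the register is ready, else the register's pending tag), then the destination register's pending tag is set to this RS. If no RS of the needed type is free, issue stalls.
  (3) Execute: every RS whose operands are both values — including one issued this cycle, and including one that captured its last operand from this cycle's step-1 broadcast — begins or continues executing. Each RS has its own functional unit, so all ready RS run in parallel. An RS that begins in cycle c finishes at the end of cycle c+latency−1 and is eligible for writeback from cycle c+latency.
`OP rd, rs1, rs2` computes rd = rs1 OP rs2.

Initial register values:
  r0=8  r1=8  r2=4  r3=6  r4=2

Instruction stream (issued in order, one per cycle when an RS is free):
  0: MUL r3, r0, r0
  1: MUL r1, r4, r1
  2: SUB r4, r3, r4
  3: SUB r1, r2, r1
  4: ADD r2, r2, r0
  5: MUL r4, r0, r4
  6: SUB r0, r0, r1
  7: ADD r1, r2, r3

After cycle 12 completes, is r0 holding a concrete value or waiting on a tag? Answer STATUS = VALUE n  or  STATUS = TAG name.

STATUS = TAG Add3

c1: issue MUL r3<-Mul1 | r0:8,r1:8,r2:4,r3:Mul1,r4:2
c2: issue MUL r1<-Mul2 | r0:8,r1:Mul2,r2:4,r3:Mul1,r4:2
c3: issue SUB r4<-Add1 | r0:8,r1:Mul2,r2:4,r3:Mul1,r4:Add1
c4: issue SUB r1<-Add2 | r0:8,r1:Add2,r2:4,r3:Mul1,r4:Add1
c5: issue ADD r2<-Add3 | r0:8,r1:Add2,r2:Add3,r3:Mul1,r4:Add1
c6: CDB Mul1=64; issue MUL r4<-Mul1 | r0:8,r1:Add2,r2:Add3,r3:64,r4:Mul1
c7: CDB Add3=12; issue SUB r0<-Add3 | r0:Add3,r1:Add2,r2:12,r3:64,r4:Mul1
c8: CDB Add1=62; issue ADD r1<-Add1 | r0:Add3,r1:Add1,r2:12,r3:64,r4:Mul1
c9: CDB Mul2=16 | r0:Add3,r1:Add1,r2:12,r3:64,r4:Mul1
c10: CDB Add1=76 | r0:Add3,r1:76,r2:12,r3:64,r4:Mul1
c11: CDB Add2=-12 | r0:Add3,r1:76,r2:12,r3:64,r4:Mul1
c12: - | r0:Add3,r1:76,r2:12,r3:64,r4:Mul1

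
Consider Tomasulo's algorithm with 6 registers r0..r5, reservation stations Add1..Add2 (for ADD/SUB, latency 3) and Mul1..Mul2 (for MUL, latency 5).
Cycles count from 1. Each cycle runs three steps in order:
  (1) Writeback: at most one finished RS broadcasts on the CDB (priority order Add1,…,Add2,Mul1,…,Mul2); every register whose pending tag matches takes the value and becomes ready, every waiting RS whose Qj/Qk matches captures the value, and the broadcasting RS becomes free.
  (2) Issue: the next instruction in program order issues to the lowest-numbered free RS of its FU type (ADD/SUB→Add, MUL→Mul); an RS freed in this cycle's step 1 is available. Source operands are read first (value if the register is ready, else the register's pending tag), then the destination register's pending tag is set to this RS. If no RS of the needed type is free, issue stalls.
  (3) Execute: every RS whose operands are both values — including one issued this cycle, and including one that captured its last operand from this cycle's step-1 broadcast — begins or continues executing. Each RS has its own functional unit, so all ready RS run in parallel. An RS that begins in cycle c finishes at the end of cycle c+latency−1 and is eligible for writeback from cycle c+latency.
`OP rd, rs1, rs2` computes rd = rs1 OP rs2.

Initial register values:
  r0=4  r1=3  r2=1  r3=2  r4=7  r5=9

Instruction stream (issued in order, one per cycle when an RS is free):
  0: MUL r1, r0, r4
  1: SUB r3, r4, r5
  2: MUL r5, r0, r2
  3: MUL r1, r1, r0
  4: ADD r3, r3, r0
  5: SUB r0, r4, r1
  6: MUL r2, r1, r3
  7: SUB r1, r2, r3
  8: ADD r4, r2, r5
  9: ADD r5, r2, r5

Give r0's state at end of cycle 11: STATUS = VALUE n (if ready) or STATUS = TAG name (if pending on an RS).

cycle 1: issue MUL r1<-Mul1 // r0:4,r1:Mul1,r2:1,r3:2,r4:7,r5:9
cycle 2: issue SUB r3<-Add1 // r0:4,r1:Mul1,r2:1,r3:Add1,r4:7,r5:9
cycle 3: issue MUL r5<-Mul2 // r0:4,r1:Mul1,r2:1,r3:Add1,r4:7,r5:Mul2
cycle 4: stall // r0:4,r1:Mul1,r2:1,r3:Add1,r4:7,r5:Mul2
cycle 5: CDB Add1=-2; stall // r0:4,r1:Mul1,r2:1,r3:-2,r4:7,r5:Mul2
cycle 6: CDB Mul1=28; issue MUL r1<-Mul1 // r0:4,r1:Mul1,r2:1,r3:-2,r4:7,r5:Mul2
cycle 7: issue ADD r3<-Add1 // r0:4,r1:Mul1,r2:1,r3:Add1,r4:7,r5:Mul2
cycle 8: CDB Mul2=4; issue SUB r0<-Add2 // r0:Add2,r1:Mul1,r2:1,r3:Add1,r4:7,r5:4
cycle 9: issue MUL r2<-Mul2 // r0:Add2,r1:Mul1,r2:Mul2,r3:Add1,r4:7,r5:4
cycle 10: CDB Add1=2; issue SUB r1<-Add1 // r0:Add2,r1:Add1,r2:Mul2,r3:2,r4:7,r5:4
cycle 11: CDB Mul1=112; stall // r0:Add2,r1:Add1,r2:Mul2,r3:2,r4:7,r5:4

STATUS = TAG Add2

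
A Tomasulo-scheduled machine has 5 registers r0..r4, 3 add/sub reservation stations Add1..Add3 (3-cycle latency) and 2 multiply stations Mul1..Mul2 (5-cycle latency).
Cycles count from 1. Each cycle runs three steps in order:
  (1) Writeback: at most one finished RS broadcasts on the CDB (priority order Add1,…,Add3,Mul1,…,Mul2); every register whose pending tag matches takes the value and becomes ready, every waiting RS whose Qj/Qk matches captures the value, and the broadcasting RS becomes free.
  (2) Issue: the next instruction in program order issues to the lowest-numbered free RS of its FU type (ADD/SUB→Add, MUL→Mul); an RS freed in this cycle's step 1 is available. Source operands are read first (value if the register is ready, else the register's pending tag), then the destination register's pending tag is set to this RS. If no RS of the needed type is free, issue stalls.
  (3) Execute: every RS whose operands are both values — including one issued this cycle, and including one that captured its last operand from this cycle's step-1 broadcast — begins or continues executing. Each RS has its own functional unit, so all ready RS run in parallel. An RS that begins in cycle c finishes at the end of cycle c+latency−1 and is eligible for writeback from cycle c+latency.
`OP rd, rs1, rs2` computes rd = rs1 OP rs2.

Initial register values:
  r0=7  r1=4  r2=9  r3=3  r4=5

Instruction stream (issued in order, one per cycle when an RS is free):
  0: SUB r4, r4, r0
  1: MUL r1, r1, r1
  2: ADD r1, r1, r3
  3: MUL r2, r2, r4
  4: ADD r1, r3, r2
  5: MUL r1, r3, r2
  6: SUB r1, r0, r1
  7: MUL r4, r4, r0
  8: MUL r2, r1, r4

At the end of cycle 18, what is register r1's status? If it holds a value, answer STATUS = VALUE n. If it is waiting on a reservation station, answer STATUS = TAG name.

STATUS = VALUE 61

c1: issue SUB r4<-Add1 | r0:7,r1:4,r2:9,r3:3,r4:Add1
c2: issue MUL r1<-Mul1 | r0:7,r1:Mul1,r2:9,r3:3,r4:Add1
c3: issue ADD r1<-Add2 | r0:7,r1:Add2,r2:9,r3:3,r4:Add1
c4: CDB Add1=-2; issue MUL r2<-Mul2 | r0:7,r1:Add2,r2:Mul2,r3:3,r4:-2
c5: issue ADD r1<-Add1 | r0:7,r1:Add1,r2:Mul2,r3:3,r4:-2
c6: stall | r0:7,r1:Add1,r2:Mul2,r3:3,r4:-2
c7: CDB Mul1=16; issue MUL r1<-Mul1 | r0:7,r1:Mul1,r2:Mul2,r3:3,r4:-2
c8: issue SUB r1<-Add3 | r0:7,r1:Add3,r2:Mul2,r3:3,r4:-2
c9: CDB Mul2=-18; issue MUL r4<-Mul2 | r0:7,r1:Add3,r2:-18,r3:3,r4:Mul2
c10: CDB Add2=19; stall | r0:7,r1:Add3,r2:-18,r3:3,r4:Mul2
c11: stall | r0:7,r1:Add3,r2:-18,r3:3,r4:Mul2
c12: CDB Add1=-15; stall | r0:7,r1:Add3,r2:-18,r3:3,r4:Mul2
c13: stall | r0:7,r1:Add3,r2:-18,r3:3,r4:Mul2
c14: CDB Mul1=-54; issue MUL r2<-Mul1 | r0:7,r1:Add3,r2:Mul1,r3:3,r4:Mul2
c15: CDB Mul2=-14 | r0:7,r1:Add3,r2:Mul1,r3:3,r4:-14
c16: - | r0:7,r1:Add3,r2:Mul1,r3:3,r4:-14
c17: CDB Add3=61 | r0:7,r1:61,r2:Mul1,r3:3,r4:-14
c18: - | r0:7,r1:61,r2:Mul1,r3:3,r4:-14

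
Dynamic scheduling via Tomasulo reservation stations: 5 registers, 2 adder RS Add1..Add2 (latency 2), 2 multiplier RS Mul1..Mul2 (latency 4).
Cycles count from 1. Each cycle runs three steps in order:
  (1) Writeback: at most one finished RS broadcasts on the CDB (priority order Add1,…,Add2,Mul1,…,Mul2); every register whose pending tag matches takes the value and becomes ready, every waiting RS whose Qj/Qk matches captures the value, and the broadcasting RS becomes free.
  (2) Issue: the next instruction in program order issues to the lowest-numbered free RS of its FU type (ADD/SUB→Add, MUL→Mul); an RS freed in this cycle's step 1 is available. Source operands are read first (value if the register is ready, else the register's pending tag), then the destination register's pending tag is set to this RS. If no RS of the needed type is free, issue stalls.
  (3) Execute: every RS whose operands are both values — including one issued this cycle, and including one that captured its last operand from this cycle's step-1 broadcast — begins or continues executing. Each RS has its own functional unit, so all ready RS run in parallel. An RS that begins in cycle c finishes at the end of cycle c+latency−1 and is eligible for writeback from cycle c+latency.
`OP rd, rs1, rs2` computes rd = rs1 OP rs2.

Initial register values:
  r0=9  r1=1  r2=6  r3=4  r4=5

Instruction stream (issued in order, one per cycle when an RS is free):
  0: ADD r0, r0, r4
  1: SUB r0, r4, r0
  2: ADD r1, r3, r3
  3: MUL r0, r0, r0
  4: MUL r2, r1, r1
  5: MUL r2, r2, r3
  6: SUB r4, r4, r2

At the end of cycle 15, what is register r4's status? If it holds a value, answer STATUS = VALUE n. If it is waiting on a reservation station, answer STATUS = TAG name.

STATUS = VALUE -251

c1: issue ADD r0<-Add1 | r0:Add1,r1:1,r2:6,r3:4,r4:5
c2: issue SUB r0<-Add2 | r0:Add2,r1:1,r2:6,r3:4,r4:5
c3: CDB Add1=14; issue ADD r1<-Add1 | r0:Add2,r1:Add1,r2:6,r3:4,r4:5
c4: issue MUL r0<-Mul1 | r0:Mul1,r1:Add1,r2:6,r3:4,r4:5
c5: CDB Add1=8; issue MUL r2<-Mul2 | r0:Mul1,r1:8,r2:Mul2,r3:4,r4:5
c6: CDB Add2=-9; stall | r0:Mul1,r1:8,r2:Mul2,r3:4,r4:5
c7: stall | r0:Mul1,r1:8,r2:Mul2,r3:4,r4:5
c8: stall | r0:Mul1,r1:8,r2:Mul2,r3:4,r4:5
c9: CDB Mul2=64; issue MUL r2<-Mul2 | r0:Mul1,r1:8,r2:Mul2,r3:4,r4:5
c10: CDB Mul1=81; issue SUB r4<-Add1 | r0:81,r1:8,r2:Mul2,r3:4,r4:Add1
c11: - | r0:81,r1:8,r2:Mul2,r3:4,r4:Add1
c12: - | r0:81,r1:8,r2:Mul2,r3:4,r4:Add1
c13: CDB Mul2=256 | r0:81,r1:8,r2:256,r3:4,r4:Add1
c14: - | r0:81,r1:8,r2:256,r3:4,r4:Add1
c15: CDB Add1=-251 | r0:81,r1:8,r2:256,r3:4,r4:-251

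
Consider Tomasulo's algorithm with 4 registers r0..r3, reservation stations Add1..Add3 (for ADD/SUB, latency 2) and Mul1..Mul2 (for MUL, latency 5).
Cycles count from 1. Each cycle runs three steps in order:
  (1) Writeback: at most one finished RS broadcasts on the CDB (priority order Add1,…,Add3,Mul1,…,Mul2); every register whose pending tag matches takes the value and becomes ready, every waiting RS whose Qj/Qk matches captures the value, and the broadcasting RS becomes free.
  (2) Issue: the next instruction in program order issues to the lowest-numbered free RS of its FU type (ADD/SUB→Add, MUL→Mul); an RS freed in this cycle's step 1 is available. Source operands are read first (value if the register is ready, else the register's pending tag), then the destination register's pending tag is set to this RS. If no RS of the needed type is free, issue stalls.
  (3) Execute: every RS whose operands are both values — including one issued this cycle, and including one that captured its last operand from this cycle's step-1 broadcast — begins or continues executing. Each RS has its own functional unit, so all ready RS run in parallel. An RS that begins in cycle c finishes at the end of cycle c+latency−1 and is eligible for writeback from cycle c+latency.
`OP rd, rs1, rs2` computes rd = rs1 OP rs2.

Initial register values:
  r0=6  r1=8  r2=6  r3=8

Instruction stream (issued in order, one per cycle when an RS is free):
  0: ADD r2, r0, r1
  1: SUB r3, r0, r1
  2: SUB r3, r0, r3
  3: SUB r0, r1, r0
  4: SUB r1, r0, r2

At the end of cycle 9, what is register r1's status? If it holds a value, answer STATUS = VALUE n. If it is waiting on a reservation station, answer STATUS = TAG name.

  c1: issue ADD r2<-Add1  regs: r0:6,r1:8,r2:Add1,r3:8
  c2: issue SUB r3<-Add2  regs: r0:6,r1:8,r2:Add1,r3:Add2
  c3: CDB Add1=14; issue SUB r3<-Add1  regs: r0:6,r1:8,r2:14,r3:Add1
  c4: CDB Add2=-2; issue SUB r0<-Add2  regs: r0:Add2,r1:8,r2:14,r3:Add1
  c5: issue SUB r1<-Add3  regs: r0:Add2,r1:Add3,r2:14,r3:Add1
  c6: CDB Add1=8  regs: r0:Add2,r1:Add3,r2:14,r3:8
  c7: CDB Add2=2  regs: r0:2,r1:Add3,r2:14,r3:8
  c8: -  regs: r0:2,r1:Add3,r2:14,r3:8
  c9: CDB Add3=-12  regs: r0:2,r1:-12,r2:14,r3:8

STATUS = VALUE -12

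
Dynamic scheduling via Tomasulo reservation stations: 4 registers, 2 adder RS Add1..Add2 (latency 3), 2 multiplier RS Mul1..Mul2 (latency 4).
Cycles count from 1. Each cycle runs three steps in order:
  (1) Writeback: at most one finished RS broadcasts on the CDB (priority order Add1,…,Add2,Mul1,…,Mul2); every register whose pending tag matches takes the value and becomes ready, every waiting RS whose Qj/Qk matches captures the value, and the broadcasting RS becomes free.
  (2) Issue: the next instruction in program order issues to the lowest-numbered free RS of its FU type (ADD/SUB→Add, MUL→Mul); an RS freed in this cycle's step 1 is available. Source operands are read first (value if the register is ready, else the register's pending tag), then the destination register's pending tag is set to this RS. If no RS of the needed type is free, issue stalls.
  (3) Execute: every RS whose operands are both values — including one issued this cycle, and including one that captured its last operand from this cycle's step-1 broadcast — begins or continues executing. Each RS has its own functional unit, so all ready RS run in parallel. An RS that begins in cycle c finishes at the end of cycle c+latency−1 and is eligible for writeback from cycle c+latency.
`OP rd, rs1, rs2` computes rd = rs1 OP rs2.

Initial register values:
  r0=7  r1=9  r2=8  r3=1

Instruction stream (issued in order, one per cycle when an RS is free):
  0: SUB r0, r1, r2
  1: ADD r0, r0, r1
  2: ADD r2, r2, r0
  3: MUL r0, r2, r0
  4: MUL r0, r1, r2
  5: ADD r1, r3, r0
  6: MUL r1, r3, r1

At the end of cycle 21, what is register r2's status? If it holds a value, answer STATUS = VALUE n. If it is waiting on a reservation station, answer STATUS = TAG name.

c1: issue SUB r0<-Add1 | r0:Add1,r1:9,r2:8,r3:1
c2: issue ADD r0<-Add2 | r0:Add2,r1:9,r2:8,r3:1
c3: stall | r0:Add2,r1:9,r2:8,r3:1
c4: CDB Add1=1; issue ADD r2<-Add1 | r0:Add2,r1:9,r2:Add1,r3:1
c5: issue MUL r0<-Mul1 | r0:Mul1,r1:9,r2:Add1,r3:1
c6: issue MUL r0<-Mul2 | r0:Mul2,r1:9,r2:Add1,r3:1
c7: CDB Add2=10; issue ADD r1<-Add2 | r0:Mul2,r1:Add2,r2:Add1,r3:1
c8: stall | r0:Mul2,r1:Add2,r2:Add1,r3:1
c9: stall | r0:Mul2,r1:Add2,r2:Add1,r3:1
c10: CDB Add1=18; stall | r0:Mul2,r1:Add2,r2:18,r3:1
c11: stall | r0:Mul2,r1:Add2,r2:18,r3:1
c12: stall | r0:Mul2,r1:Add2,r2:18,r3:1
c13: stall | r0:Mul2,r1:Add2,r2:18,r3:1
c14: CDB Mul1=180; issue MUL r1<-Mul1 | r0:Mul2,r1:Mul1,r2:18,r3:1
c15: CDB Mul2=162 | r0:162,r1:Mul1,r2:18,r3:1
c16: - | r0:162,r1:Mul1,r2:18,r3:1
c17: - | r0:162,r1:Mul1,r2:18,r3:1
c18: CDB Add2=163 | r0:162,r1:Mul1,r2:18,r3:1
c19: - | r0:162,r1:Mul1,r2:18,r3:1
c20: - | r0:162,r1:Mul1,r2:18,r3:1
c21: - | r0:162,r1:Mul1,r2:18,r3:1

STATUS = VALUE 18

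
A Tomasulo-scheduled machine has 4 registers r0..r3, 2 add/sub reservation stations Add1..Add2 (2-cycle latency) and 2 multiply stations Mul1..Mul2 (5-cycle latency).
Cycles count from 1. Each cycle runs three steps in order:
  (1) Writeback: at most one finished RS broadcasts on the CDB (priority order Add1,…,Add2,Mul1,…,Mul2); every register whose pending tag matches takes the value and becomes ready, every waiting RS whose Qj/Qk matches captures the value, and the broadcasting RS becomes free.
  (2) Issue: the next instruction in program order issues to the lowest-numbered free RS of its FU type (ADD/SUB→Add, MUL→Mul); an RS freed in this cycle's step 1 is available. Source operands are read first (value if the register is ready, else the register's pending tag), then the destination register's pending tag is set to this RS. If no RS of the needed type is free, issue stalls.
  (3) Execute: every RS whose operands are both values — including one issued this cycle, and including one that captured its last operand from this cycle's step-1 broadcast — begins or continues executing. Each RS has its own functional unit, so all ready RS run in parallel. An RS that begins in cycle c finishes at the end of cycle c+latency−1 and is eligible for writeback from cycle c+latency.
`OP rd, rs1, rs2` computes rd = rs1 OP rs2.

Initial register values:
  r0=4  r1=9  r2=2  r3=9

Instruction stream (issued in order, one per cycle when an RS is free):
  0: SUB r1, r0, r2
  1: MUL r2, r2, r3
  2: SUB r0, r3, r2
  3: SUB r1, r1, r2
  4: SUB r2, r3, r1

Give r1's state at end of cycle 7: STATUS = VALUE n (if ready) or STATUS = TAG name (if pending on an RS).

cycle 1: issue SUB r1<-Add1 // r0:4,r1:Add1,r2:2,r3:9
cycle 2: issue MUL r2<-Mul1 // r0:4,r1:Add1,r2:Mul1,r3:9
cycle 3: CDB Add1=2; issue SUB r0<-Add1 // r0:Add1,r1:2,r2:Mul1,r3:9
cycle 4: issue SUB r1<-Add2 // r0:Add1,r1:Add2,r2:Mul1,r3:9
cycle 5: stall // r0:Add1,r1:Add2,r2:Mul1,r3:9
cycle 6: stall // r0:Add1,r1:Add2,r2:Mul1,r3:9
cycle 7: CDB Mul1=18; stall // r0:Add1,r1:Add2,r2:18,r3:9

STATUS = TAG Add2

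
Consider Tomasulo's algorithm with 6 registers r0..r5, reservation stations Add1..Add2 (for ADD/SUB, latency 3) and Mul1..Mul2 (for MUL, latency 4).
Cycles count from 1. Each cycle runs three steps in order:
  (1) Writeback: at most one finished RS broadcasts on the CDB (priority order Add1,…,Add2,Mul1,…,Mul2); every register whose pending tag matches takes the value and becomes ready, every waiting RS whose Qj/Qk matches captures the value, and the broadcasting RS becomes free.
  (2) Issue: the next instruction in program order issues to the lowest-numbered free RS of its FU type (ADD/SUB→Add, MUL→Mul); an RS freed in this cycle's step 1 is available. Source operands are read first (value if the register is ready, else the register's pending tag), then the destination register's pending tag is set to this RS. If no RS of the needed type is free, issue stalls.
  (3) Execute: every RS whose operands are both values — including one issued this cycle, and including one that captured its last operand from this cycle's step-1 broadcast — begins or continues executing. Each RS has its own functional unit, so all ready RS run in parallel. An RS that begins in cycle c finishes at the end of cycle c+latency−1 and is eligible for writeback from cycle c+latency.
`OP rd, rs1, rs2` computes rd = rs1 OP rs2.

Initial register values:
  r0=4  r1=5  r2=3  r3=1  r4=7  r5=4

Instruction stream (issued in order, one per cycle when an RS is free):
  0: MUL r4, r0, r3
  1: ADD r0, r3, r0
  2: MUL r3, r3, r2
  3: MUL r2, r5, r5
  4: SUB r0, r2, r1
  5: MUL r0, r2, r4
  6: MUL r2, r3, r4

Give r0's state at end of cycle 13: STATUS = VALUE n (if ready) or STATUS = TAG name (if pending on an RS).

STATUS = TAG Mul2

  c1: issue MUL r4<-Mul1  regs: r0:4,r1:5,r2:3,r3:1,r4:Mul1,r5:4
  c2: issue ADD r0<-Add1  regs: r0:Add1,r1:5,r2:3,r3:1,r4:Mul1,r5:4
  c3: issue MUL r3<-Mul2  regs: r0:Add1,r1:5,r2:3,r3:Mul2,r4:Mul1,r5:4
  c4: stall  regs: r0:Add1,r1:5,r2:3,r3:Mul2,r4:Mul1,r5:4
  c5: CDB Add1=5; stall  regs: r0:5,r1:5,r2:3,r3:Mul2,r4:Mul1,r5:4
  c6: CDB Mul1=4; issue MUL r2<-Mul1  regs: r0:5,r1:5,r2:Mul1,r3:Mul2,r4:4,r5:4
  c7: CDB Mul2=3; issue SUB r0<-Add1  regs: r0:Add1,r1:5,r2:Mul1,r3:3,r4:4,r5:4
  c8: issue MUL r0<-Mul2  regs: r0:Mul2,r1:5,r2:Mul1,r3:3,r4:4,r5:4
  c9: stall  regs: r0:Mul2,r1:5,r2:Mul1,r3:3,r4:4,r5:4
  c10: CDB Mul1=16; issue MUL r2<-Mul1  regs: r0:Mul2,r1:5,r2:Mul1,r3:3,r4:4,r5:4
  c11: -  regs: r0:Mul2,r1:5,r2:Mul1,r3:3,r4:4,r5:4
  c12: -  regs: r0:Mul2,r1:5,r2:Mul1,r3:3,r4:4,r5:4
  c13: CDB Add1=11  regs: r0:Mul2,r1:5,r2:Mul1,r3:3,r4:4,r5:4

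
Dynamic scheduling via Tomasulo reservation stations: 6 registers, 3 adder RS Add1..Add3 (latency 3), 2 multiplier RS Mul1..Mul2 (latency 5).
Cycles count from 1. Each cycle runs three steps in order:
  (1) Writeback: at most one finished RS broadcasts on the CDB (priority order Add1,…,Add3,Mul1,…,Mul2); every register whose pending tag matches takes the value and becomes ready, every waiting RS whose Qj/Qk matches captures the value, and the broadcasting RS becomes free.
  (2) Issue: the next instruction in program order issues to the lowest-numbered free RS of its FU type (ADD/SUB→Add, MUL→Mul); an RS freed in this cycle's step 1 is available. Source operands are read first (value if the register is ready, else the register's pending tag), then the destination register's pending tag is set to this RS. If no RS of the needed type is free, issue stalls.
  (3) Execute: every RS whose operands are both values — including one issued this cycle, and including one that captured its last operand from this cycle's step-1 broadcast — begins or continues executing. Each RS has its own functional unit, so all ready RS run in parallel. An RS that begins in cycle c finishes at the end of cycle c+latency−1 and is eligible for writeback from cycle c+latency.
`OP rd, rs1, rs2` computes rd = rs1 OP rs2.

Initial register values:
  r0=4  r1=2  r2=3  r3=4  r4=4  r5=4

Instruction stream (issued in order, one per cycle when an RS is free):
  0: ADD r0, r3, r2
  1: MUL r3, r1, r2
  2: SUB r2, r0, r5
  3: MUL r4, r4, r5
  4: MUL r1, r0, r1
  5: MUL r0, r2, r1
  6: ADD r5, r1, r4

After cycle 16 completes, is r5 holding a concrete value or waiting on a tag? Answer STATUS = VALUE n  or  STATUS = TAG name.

STATUS = VALUE 30

c1: issue ADD r0<-Add1 | r0:Add1,r1:2,r2:3,r3:4,r4:4,r5:4
c2: issue MUL r3<-Mul1 | r0:Add1,r1:2,r2:3,r3:Mul1,r4:4,r5:4
c3: issue SUB r2<-Add2 | r0:Add1,r1:2,r2:Add2,r3:Mul1,r4:4,r5:4
c4: CDB Add1=7; issue MUL r4<-Mul2 | r0:7,r1:2,r2:Add2,r3:Mul1,r4:Mul2,r5:4
c5: stall | r0:7,r1:2,r2:Add2,r3:Mul1,r4:Mul2,r5:4
c6: stall | r0:7,r1:2,r2:Add2,r3:Mul1,r4:Mul2,r5:4
c7: CDB Add2=3; stall | r0:7,r1:2,r2:3,r3:Mul1,r4:Mul2,r5:4
c8: CDB Mul1=6; issue MUL r1<-Mul1 | r0:7,r1:Mul1,r2:3,r3:6,r4:Mul2,r5:4
c9: CDB Mul2=16; issue MUL r0<-Mul2 | r0:Mul2,r1:Mul1,r2:3,r3:6,r4:16,r5:4
c10: issue ADD r5<-Add1 | r0:Mul2,r1:Mul1,r2:3,r3:6,r4:16,r5:Add1
c11: - | r0:Mul2,r1:Mul1,r2:3,r3:6,r4:16,r5:Add1
c12: - | r0:Mul2,r1:Mul1,r2:3,r3:6,r4:16,r5:Add1
c13: CDB Mul1=14 | r0:Mul2,r1:14,r2:3,r3:6,r4:16,r5:Add1
c14: - | r0:Mul2,r1:14,r2:3,r3:6,r4:16,r5:Add1
c15: - | r0:Mul2,r1:14,r2:3,r3:6,r4:16,r5:Add1
c16: CDB Add1=30 | r0:Mul2,r1:14,r2:3,r3:6,r4:16,r5:30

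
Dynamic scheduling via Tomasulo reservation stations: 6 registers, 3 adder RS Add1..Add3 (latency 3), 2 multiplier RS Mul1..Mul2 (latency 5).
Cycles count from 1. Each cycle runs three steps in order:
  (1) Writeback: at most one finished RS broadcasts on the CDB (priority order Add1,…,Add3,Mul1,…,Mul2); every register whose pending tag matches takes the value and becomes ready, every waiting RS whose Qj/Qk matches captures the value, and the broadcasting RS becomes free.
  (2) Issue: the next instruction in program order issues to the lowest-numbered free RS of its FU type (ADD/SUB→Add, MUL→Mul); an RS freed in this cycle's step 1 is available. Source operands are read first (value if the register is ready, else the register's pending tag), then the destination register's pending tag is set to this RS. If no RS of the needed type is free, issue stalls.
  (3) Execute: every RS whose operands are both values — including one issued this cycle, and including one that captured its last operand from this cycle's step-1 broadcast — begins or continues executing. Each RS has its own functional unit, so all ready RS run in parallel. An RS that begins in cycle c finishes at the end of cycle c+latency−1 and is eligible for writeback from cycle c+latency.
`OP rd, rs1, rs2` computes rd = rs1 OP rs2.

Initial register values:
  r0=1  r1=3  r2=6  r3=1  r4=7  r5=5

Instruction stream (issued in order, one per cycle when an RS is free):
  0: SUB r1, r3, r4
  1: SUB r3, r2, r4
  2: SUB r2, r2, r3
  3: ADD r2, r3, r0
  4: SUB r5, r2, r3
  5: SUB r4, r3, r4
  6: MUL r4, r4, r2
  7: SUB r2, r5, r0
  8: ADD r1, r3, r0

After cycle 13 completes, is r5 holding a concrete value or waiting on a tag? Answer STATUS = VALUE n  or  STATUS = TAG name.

  c1: issue SUB r1<-Add1  regs: r0:1,r1:Add1,r2:6,r3:1,r4:7,r5:5
  c2: issue SUB r3<-Add2  regs: r0:1,r1:Add1,r2:6,r3:Add2,r4:7,r5:5
  c3: issue SUB r2<-Add3  regs: r0:1,r1:Add1,r2:Add3,r3:Add2,r4:7,r5:5
  c4: CDB Add1=-6; issue ADD r2<-Add1  regs: r0:1,r1:-6,r2:Add1,r3:Add2,r4:7,r5:5
  c5: CDB Add2=-1; issue SUB r5<-Add2  regs: r0:1,r1:-6,r2:Add1,r3:-1,r4:7,r5:Add2
  c6: stall  regs: r0:1,r1:-6,r2:Add1,r3:-1,r4:7,r5:Add2
  c7: stall  regs: r0:1,r1:-6,r2:Add1,r3:-1,r4:7,r5:Add2
  c8: CDB Add1=0; issue SUB r4<-Add1  regs: r0:1,r1:-6,r2:0,r3:-1,r4:Add1,r5:Add2
  c9: CDB Add3=7; issue MUL r4<-Mul1  regs: r0:1,r1:-6,r2:0,r3:-1,r4:Mul1,r5:Add2
  c10: issue SUB r2<-Add3  regs: r0:1,r1:-6,r2:Add3,r3:-1,r4:Mul1,r5:Add2
  c11: CDB Add1=-8; issue ADD r1<-Add1  regs: r0:1,r1:Add1,r2:Add3,r3:-1,r4:Mul1,r5:Add2
  c12: CDB Add2=1  regs: r0:1,r1:Add1,r2:Add3,r3:-1,r4:Mul1,r5:1
  c13: -  regs: r0:1,r1:Add1,r2:Add3,r3:-1,r4:Mul1,r5:1

STATUS = VALUE 1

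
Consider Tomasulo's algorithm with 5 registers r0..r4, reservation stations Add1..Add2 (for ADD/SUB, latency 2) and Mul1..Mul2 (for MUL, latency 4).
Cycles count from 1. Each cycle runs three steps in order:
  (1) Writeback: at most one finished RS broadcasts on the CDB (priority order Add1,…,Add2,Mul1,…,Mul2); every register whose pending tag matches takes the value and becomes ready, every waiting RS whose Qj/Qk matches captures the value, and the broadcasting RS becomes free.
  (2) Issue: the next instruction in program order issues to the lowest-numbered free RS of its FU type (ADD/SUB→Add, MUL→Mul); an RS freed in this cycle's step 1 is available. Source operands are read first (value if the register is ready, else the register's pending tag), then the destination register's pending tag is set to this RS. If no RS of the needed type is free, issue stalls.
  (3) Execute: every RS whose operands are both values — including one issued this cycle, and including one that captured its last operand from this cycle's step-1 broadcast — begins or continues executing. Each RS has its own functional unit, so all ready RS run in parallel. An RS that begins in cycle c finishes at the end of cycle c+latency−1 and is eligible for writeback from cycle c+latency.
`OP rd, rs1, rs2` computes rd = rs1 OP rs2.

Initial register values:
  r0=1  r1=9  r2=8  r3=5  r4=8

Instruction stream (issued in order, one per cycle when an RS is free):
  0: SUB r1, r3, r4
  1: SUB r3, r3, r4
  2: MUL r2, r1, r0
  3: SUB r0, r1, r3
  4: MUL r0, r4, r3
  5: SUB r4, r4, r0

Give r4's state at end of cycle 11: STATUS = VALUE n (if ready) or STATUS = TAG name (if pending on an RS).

cycle 1: issue SUB r1<-Add1 // r0:1,r1:Add1,r2:8,r3:5,r4:8
cycle 2: issue SUB r3<-Add2 // r0:1,r1:Add1,r2:8,r3:Add2,r4:8
cycle 3: CDB Add1=-3; issue MUL r2<-Mul1 // r0:1,r1:-3,r2:Mul1,r3:Add2,r4:8
cycle 4: CDB Add2=-3; issue SUB r0<-Add1 // r0:Add1,r1:-3,r2:Mul1,r3:-3,r4:8
cycle 5: issue MUL r0<-Mul2 // r0:Mul2,r1:-3,r2:Mul1,r3:-3,r4:8
cycle 6: CDB Add1=0; issue SUB r4<-Add1 // r0:Mul2,r1:-3,r2:Mul1,r3:-3,r4:Add1
cycle 7: CDB Mul1=-3 // r0:Mul2,r1:-3,r2:-3,r3:-3,r4:Add1
cycle 8: - // r0:Mul2,r1:-3,r2:-3,r3:-3,r4:Add1
cycle 9: CDB Mul2=-24 // r0:-24,r1:-3,r2:-3,r3:-3,r4:Add1
cycle 10: - // r0:-24,r1:-3,r2:-3,r3:-3,r4:Add1
cycle 11: CDB Add1=32 // r0:-24,r1:-3,r2:-3,r3:-3,r4:32

STATUS = VALUE 32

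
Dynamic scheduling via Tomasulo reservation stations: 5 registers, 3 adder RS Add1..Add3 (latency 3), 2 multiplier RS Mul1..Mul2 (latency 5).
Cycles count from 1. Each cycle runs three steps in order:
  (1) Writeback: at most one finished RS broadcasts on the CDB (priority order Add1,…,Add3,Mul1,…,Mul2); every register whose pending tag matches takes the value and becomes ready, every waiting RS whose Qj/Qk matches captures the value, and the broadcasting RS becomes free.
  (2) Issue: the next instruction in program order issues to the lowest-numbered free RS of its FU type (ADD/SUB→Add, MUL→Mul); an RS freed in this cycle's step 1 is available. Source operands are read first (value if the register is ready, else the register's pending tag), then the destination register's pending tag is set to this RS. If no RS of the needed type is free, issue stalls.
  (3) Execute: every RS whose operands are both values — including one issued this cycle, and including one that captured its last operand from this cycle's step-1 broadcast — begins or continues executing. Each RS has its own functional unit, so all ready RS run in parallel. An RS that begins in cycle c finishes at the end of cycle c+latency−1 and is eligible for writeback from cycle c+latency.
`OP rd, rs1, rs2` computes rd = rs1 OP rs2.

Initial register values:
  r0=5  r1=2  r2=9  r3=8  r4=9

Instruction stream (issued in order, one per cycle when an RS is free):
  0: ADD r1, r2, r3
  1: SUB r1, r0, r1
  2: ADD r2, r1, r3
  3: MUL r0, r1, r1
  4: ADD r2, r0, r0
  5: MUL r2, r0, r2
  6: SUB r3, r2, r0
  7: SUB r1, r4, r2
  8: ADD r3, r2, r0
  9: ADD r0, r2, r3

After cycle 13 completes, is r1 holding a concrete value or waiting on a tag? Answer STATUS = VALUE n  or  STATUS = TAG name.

c1: issue ADD r1<-Add1 | r0:5,r1:Add1,r2:9,r3:8,r4:9
c2: issue SUB r1<-Add2 | r0:5,r1:Add2,r2:9,r3:8,r4:9
c3: issue ADD r2<-Add3 | r0:5,r1:Add2,r2:Add3,r3:8,r4:9
c4: CDB Add1=17; issue MUL r0<-Mul1 | r0:Mul1,r1:Add2,r2:Add3,r3:8,r4:9
c5: issue ADD r2<-Add1 | r0:Mul1,r1:Add2,r2:Add1,r3:8,r4:9
c6: issue MUL r2<-Mul2 | r0:Mul1,r1:Add2,r2:Mul2,r3:8,r4:9
c7: CDB Add2=-12; issue SUB r3<-Add2 | r0:Mul1,r1:-12,r2:Mul2,r3:Add2,r4:9
c8: stall | r0:Mul1,r1:-12,r2:Mul2,r3:Add2,r4:9
c9: stall | r0:Mul1,r1:-12,r2:Mul2,r3:Add2,r4:9
c10: CDB Add3=-4; issue SUB r1<-Add3 | r0:Mul1,r1:Add3,r2:Mul2,r3:Add2,r4:9
c11: stall | r0:Mul1,r1:Add3,r2:Mul2,r3:Add2,r4:9
c12: CDB Mul1=144; stall | r0:144,r1:Add3,r2:Mul2,r3:Add2,r4:9
c13: stall | r0:144,r1:Add3,r2:Mul2,r3:Add2,r4:9

STATUS = TAG Add3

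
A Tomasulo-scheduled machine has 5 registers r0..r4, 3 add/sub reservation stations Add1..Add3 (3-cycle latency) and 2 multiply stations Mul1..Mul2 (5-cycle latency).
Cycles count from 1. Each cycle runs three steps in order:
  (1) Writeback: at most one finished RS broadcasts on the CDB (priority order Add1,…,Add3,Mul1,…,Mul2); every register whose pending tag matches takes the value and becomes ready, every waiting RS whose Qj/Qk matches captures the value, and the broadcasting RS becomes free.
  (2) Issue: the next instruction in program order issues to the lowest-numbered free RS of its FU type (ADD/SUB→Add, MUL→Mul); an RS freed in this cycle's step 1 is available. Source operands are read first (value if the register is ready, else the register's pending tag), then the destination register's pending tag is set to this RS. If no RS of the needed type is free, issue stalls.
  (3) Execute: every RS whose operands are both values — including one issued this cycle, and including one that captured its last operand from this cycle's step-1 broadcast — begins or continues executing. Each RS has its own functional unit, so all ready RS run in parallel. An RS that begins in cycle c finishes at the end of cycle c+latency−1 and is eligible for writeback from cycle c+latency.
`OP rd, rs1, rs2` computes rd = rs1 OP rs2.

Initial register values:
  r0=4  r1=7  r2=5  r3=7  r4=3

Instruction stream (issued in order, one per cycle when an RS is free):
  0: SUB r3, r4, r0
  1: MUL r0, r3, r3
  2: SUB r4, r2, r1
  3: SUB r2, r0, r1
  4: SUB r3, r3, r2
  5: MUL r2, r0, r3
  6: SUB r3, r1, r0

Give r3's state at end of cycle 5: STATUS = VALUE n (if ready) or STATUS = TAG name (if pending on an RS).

  c1: issue SUB r3<-Add1  regs: r0:4,r1:7,r2:5,r3:Add1,r4:3
  c2: issue MUL r0<-Mul1  regs: r0:Mul1,r1:7,r2:5,r3:Add1,r4:3
  c3: issue SUB r4<-Add2  regs: r0:Mul1,r1:7,r2:5,r3:Add1,r4:Add2
  c4: CDB Add1=-1; issue SUB r2<-Add1  regs: r0:Mul1,r1:7,r2:Add1,r3:-1,r4:Add2
  c5: issue SUB r3<-Add3  regs: r0:Mul1,r1:7,r2:Add1,r3:Add3,r4:Add2

STATUS = TAG Add3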